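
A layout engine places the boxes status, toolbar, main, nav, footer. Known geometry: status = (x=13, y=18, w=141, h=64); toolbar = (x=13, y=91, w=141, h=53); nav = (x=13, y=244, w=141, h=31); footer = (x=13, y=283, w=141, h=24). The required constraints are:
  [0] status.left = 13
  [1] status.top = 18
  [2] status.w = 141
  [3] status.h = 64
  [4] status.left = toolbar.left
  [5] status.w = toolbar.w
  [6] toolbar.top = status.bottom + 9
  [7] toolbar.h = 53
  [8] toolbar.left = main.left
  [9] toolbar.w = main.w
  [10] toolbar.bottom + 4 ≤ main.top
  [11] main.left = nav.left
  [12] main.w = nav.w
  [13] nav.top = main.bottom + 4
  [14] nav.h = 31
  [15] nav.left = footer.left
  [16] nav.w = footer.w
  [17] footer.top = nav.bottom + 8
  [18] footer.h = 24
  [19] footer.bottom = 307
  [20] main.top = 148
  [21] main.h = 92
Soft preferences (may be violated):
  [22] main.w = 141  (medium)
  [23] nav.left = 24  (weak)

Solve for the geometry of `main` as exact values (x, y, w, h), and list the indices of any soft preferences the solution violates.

main = (x=13, y=148, w=141, h=92)
violated soft preferences: 23

1. main.x = 13  [toolbar.left = main.left]
2. main.w = 141  [toolbar.w = main.w]
3. main.y = 148  [main.top = 148]
4. main.h = 92  [main.h = 92]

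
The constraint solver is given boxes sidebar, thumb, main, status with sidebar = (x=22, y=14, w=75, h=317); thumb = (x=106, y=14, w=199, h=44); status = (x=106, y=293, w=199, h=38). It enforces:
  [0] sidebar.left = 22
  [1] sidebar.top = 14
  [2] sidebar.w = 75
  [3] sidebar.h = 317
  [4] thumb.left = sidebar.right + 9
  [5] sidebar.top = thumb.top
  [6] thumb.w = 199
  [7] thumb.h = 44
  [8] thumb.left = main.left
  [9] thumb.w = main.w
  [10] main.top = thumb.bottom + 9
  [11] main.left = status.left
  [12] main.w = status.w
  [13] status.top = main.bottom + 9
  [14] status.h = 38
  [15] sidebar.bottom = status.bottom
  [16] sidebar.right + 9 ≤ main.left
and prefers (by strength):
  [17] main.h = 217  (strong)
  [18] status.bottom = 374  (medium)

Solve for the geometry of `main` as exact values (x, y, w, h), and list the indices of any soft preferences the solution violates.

1. main.x = 106  [thumb.left = main.left]
2. main.w = 199  [thumb.w = main.w]
3. main.y = 67  [main.top = thumb.bottom + 9]
4. main.h = 217  [status.top = main.bottom + 9]

main = (x=106, y=67, w=199, h=217)
violated soft preferences: 18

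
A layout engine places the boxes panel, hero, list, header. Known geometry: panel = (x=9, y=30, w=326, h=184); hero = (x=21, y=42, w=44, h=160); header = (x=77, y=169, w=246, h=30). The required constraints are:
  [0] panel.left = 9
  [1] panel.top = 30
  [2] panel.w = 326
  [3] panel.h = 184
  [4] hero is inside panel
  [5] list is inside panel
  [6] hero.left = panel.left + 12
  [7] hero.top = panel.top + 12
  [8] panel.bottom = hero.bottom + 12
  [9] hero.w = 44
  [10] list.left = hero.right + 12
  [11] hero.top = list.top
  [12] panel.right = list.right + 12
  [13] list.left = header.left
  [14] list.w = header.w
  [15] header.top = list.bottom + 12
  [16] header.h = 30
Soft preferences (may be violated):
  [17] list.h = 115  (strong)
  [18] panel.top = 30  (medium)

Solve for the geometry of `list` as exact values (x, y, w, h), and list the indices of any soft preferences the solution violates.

list = (x=77, y=42, w=246, h=115)
violated soft preferences: none

1. list.x = 77  [list.left = hero.right + 12]
2. list.y = 42  [hero.top = list.top]
3. list.w = 246  [panel.right = list.right + 12]
4. list.h = 115  [header.top = list.bottom + 12]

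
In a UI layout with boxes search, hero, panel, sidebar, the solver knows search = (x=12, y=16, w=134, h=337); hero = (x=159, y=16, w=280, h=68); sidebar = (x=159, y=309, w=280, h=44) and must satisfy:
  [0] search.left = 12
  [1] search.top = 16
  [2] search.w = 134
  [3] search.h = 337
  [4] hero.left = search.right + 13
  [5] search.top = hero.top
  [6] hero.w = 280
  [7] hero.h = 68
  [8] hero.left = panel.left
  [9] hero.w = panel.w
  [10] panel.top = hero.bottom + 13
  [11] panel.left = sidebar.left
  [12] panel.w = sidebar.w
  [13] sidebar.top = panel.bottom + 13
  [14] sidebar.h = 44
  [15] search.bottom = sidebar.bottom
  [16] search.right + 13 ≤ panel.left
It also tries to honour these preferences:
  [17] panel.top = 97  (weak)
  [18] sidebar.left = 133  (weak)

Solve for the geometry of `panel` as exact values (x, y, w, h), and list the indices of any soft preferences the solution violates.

1. panel.x = 159  [hero.left = panel.left]
2. panel.w = 280  [hero.w = panel.w]
3. panel.y = 97  [panel.top = hero.bottom + 13]
4. panel.h = 199  [sidebar.top = panel.bottom + 13]

panel = (x=159, y=97, w=280, h=199)
violated soft preferences: 18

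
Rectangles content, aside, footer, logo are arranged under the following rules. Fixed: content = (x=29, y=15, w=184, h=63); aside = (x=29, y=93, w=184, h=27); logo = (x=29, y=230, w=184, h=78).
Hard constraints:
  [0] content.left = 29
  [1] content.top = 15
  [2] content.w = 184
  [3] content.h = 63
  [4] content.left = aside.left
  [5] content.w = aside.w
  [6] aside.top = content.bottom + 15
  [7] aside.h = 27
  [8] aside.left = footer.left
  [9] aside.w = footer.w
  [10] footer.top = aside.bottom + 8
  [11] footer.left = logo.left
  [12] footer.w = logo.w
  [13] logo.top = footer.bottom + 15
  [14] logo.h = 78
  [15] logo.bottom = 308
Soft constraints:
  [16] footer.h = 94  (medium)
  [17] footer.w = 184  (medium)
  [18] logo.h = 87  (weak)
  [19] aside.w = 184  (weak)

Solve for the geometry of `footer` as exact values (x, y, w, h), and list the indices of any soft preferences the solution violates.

1. footer.x = 29  [aside.left = footer.left]
2. footer.w = 184  [aside.w = footer.w]
3. footer.y = 128  [footer.top = aside.bottom + 8]
4. footer.h = 87  [logo.top = footer.bottom + 15]

footer = (x=29, y=128, w=184, h=87)
violated soft preferences: 16, 18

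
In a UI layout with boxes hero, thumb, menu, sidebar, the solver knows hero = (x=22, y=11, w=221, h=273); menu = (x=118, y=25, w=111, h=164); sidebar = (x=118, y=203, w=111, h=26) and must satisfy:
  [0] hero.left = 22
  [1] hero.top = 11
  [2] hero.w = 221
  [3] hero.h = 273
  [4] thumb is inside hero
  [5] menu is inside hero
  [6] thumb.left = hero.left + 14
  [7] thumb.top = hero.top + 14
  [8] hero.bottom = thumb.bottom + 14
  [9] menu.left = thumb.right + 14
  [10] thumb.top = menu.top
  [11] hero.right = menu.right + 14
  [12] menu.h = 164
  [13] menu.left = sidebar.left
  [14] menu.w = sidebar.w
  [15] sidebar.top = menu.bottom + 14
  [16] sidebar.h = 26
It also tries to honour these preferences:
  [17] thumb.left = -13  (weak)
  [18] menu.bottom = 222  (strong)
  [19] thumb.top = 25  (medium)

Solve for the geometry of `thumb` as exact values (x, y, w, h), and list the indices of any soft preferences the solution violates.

thumb = (x=36, y=25, w=68, h=245)
violated soft preferences: 17, 18

1. thumb.x = 36  [thumb.left = hero.left + 14]
2. thumb.y = 25  [thumb.top = hero.top + 14]
3. thumb.h = 245  [hero.bottom = thumb.bottom + 14]
4. thumb.w = 68  [menu.left = thumb.right + 14]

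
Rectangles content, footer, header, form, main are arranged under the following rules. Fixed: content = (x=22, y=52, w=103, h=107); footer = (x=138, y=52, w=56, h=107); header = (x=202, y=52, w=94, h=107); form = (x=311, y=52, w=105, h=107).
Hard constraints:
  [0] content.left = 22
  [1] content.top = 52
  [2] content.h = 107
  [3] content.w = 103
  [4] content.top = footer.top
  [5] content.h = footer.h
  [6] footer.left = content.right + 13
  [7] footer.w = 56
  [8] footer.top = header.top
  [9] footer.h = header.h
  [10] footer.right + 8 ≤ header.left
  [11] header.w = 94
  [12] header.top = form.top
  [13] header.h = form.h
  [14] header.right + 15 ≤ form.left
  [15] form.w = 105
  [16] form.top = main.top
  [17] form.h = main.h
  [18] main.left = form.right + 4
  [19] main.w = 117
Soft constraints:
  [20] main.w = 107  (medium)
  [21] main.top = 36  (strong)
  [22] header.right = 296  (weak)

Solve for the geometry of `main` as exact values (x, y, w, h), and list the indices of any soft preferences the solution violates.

main = (x=420, y=52, w=117, h=107)
violated soft preferences: 20, 21

1. main.y = 52  [form.top = main.top]
2. main.h = 107  [form.h = main.h]
3. main.x = 420  [main.left = form.right + 4]
4. main.w = 117  [main.w = 117]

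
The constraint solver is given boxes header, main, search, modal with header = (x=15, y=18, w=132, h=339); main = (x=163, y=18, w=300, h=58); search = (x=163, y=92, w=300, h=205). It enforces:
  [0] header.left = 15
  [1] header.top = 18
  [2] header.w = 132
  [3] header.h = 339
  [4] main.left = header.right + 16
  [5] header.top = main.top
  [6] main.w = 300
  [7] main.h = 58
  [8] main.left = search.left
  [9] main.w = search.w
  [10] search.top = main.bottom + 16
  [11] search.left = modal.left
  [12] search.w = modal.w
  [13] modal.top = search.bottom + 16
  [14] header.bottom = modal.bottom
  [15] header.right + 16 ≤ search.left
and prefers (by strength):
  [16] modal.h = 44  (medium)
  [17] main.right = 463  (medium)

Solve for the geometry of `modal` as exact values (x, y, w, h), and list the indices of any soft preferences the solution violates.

modal = (x=163, y=313, w=300, h=44)
violated soft preferences: none

1. modal.x = 163  [search.left = modal.left]
2. modal.w = 300  [search.w = modal.w]
3. modal.y = 313  [modal.top = search.bottom + 16]
4. modal.h = 44  [header.bottom = modal.bottom]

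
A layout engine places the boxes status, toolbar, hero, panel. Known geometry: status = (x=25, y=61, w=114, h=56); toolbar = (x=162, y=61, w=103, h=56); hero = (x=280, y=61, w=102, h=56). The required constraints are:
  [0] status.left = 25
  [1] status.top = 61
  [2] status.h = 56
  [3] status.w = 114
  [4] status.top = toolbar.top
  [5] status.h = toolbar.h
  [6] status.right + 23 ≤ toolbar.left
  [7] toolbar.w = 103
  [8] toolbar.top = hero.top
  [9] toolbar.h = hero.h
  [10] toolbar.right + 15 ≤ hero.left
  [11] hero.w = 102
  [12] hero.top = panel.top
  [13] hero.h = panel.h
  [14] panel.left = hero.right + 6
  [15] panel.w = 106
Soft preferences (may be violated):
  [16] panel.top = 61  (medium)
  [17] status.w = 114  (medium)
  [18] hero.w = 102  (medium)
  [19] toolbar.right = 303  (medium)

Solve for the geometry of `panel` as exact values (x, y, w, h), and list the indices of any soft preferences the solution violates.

panel = (x=388, y=61, w=106, h=56)
violated soft preferences: 19

1. panel.y = 61  [hero.top = panel.top]
2. panel.h = 56  [hero.h = panel.h]
3. panel.x = 388  [panel.left = hero.right + 6]
4. panel.w = 106  [panel.w = 106]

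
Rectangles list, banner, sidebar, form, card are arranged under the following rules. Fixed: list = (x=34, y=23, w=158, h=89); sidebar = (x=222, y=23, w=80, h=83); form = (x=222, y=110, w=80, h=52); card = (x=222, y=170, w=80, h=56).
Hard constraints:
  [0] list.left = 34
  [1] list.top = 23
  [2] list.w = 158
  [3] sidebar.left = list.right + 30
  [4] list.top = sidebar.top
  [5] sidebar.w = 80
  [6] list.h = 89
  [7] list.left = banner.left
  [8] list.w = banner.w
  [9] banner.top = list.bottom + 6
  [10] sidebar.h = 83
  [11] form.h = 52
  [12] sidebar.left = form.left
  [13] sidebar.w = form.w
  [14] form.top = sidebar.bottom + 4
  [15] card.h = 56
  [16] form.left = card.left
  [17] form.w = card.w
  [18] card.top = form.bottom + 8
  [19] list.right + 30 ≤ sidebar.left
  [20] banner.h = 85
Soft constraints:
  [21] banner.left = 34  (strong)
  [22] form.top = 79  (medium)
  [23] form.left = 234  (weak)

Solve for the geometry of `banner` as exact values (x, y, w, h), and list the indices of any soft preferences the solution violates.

banner = (x=34, y=118, w=158, h=85)
violated soft preferences: 22, 23

1. banner.x = 34  [list.left = banner.left]
2. banner.w = 158  [list.w = banner.w]
3. banner.y = 118  [banner.top = list.bottom + 6]
4. banner.h = 85  [banner.h = 85]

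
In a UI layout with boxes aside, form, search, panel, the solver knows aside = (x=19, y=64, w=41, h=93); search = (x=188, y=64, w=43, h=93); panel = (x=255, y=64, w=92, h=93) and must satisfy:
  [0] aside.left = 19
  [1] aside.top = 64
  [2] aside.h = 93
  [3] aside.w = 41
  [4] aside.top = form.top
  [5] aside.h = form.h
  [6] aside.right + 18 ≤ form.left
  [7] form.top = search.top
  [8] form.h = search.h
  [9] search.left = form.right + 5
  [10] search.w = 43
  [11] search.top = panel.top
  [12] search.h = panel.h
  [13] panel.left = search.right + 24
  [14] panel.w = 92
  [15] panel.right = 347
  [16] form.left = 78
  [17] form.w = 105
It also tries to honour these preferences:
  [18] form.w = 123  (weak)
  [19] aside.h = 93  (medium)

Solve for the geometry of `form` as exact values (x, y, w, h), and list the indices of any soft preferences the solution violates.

form = (x=78, y=64, w=105, h=93)
violated soft preferences: 18

1. form.y = 64  [aside.top = form.top]
2. form.h = 93  [aside.h = form.h]
3. form.x = 78  [form.left = 78]
4. form.w = 105  [form.w = 105]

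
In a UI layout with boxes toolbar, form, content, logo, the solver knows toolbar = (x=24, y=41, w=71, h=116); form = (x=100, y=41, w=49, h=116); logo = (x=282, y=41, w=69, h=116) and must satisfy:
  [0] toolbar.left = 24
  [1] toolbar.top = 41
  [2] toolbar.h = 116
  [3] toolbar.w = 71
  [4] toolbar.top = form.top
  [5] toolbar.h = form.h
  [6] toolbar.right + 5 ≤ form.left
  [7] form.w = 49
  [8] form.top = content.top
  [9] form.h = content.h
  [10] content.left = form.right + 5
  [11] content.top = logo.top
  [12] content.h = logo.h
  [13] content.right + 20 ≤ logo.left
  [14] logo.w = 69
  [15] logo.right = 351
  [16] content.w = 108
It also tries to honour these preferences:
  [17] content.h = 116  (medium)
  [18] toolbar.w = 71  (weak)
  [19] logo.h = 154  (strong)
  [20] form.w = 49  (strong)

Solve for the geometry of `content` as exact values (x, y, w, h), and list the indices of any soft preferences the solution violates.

1. content.y = 41  [form.top = content.top]
2. content.h = 116  [form.h = content.h]
3. content.x = 154  [content.left = form.right + 5]
4. content.w = 108  [content.w = 108]

content = (x=154, y=41, w=108, h=116)
violated soft preferences: 19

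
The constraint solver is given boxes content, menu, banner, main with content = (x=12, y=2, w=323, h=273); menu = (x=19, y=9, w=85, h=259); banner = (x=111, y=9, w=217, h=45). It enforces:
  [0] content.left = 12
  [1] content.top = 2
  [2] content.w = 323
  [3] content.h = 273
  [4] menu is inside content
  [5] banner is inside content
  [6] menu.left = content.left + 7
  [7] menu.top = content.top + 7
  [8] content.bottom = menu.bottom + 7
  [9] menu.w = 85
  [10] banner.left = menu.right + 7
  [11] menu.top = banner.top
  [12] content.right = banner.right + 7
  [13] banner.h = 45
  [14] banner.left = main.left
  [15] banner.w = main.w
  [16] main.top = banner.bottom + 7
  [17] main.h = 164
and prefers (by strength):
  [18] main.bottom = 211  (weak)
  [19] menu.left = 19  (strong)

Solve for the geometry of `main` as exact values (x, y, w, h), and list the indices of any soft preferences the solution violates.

main = (x=111, y=61, w=217, h=164)
violated soft preferences: 18

1. main.x = 111  [banner.left = main.left]
2. main.w = 217  [banner.w = main.w]
3. main.y = 61  [main.top = banner.bottom + 7]
4. main.h = 164  [main.h = 164]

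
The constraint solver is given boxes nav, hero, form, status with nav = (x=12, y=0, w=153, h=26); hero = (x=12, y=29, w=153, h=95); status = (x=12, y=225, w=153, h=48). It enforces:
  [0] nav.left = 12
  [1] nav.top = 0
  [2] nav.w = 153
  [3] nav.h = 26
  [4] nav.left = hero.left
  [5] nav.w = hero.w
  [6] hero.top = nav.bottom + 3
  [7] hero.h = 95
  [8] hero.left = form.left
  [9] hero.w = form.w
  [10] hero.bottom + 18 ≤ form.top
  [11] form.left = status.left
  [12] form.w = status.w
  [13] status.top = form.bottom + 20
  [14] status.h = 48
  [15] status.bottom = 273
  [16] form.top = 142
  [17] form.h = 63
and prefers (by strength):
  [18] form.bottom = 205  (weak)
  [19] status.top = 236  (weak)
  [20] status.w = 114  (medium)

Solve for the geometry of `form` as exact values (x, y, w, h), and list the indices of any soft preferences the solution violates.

1. form.x = 12  [hero.left = form.left]
2. form.w = 153  [hero.w = form.w]
3. form.y = 142  [form.top = 142]
4. form.h = 63  [form.h = 63]

form = (x=12, y=142, w=153, h=63)
violated soft preferences: 19, 20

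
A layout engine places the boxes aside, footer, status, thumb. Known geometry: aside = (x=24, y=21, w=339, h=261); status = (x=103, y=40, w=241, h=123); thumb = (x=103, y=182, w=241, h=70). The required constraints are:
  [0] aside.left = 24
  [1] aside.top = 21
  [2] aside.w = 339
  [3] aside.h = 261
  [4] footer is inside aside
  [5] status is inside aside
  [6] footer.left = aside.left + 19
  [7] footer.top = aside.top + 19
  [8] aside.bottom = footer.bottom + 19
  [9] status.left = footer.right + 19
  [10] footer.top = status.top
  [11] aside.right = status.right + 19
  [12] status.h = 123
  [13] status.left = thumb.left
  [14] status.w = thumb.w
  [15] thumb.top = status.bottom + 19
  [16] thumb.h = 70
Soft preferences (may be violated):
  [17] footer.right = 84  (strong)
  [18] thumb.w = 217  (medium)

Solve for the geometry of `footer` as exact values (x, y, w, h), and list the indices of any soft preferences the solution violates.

footer = (x=43, y=40, w=41, h=223)
violated soft preferences: 18

1. footer.x = 43  [footer.left = aside.left + 19]
2. footer.y = 40  [footer.top = aside.top + 19]
3. footer.h = 223  [aside.bottom = footer.bottom + 19]
4. footer.w = 41  [status.left = footer.right + 19]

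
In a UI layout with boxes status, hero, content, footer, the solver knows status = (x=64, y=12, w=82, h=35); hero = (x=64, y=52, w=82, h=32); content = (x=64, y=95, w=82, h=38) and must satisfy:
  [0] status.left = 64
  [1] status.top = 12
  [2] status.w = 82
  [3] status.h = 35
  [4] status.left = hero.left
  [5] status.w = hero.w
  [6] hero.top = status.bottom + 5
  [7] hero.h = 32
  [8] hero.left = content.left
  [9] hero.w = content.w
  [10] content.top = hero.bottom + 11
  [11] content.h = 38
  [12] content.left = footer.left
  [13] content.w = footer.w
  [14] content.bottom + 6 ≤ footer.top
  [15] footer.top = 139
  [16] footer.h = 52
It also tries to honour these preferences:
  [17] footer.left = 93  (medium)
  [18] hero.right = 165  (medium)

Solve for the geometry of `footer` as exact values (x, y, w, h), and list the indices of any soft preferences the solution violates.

footer = (x=64, y=139, w=82, h=52)
violated soft preferences: 17, 18

1. footer.x = 64  [content.left = footer.left]
2. footer.w = 82  [content.w = footer.w]
3. footer.y = 139  [footer.top = 139]
4. footer.h = 52  [footer.h = 52]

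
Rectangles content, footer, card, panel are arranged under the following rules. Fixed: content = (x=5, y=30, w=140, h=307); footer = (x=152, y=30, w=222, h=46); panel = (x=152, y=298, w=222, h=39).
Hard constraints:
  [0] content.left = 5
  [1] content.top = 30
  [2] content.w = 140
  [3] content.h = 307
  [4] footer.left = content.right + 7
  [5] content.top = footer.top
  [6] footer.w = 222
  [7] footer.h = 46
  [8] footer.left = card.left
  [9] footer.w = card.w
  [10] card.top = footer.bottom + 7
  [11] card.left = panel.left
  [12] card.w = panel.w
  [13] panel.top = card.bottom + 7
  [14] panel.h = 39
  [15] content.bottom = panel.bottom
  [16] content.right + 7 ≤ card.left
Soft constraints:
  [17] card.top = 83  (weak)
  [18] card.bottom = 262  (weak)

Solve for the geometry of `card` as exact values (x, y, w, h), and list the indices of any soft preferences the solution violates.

card = (x=152, y=83, w=222, h=208)
violated soft preferences: 18

1. card.x = 152  [footer.left = card.left]
2. card.w = 222  [footer.w = card.w]
3. card.y = 83  [card.top = footer.bottom + 7]
4. card.h = 208  [panel.top = card.bottom + 7]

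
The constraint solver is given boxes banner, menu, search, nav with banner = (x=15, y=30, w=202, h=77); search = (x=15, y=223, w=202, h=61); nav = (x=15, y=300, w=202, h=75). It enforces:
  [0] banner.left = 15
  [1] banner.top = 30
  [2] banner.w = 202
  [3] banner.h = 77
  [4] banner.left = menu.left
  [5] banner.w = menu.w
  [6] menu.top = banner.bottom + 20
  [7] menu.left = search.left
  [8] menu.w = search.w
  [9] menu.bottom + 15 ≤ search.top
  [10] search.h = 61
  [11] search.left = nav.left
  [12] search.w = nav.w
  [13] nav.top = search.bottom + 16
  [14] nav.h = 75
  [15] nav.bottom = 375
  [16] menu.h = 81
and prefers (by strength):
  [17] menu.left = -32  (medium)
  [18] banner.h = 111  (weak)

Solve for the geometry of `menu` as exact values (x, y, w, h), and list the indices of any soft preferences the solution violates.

1. menu.x = 15  [banner.left = menu.left]
2. menu.w = 202  [banner.w = menu.w]
3. menu.y = 127  [menu.top = banner.bottom + 20]
4. menu.h = 81  [menu.h = 81]

menu = (x=15, y=127, w=202, h=81)
violated soft preferences: 17, 18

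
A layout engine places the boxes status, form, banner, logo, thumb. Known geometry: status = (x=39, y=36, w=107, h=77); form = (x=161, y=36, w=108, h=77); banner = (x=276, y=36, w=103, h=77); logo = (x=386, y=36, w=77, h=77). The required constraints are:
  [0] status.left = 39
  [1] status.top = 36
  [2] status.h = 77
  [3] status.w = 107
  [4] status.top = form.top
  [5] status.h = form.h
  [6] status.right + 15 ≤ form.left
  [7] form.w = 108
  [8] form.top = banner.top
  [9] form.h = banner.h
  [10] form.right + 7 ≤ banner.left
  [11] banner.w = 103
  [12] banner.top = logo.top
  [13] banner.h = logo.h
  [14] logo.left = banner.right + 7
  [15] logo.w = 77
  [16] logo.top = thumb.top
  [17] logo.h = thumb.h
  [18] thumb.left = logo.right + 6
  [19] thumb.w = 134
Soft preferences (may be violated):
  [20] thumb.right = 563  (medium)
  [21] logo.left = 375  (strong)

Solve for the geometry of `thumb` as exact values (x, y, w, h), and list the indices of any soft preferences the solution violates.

1. thumb.y = 36  [logo.top = thumb.top]
2. thumb.h = 77  [logo.h = thumb.h]
3. thumb.x = 469  [thumb.left = logo.right + 6]
4. thumb.w = 134  [thumb.w = 134]

thumb = (x=469, y=36, w=134, h=77)
violated soft preferences: 20, 21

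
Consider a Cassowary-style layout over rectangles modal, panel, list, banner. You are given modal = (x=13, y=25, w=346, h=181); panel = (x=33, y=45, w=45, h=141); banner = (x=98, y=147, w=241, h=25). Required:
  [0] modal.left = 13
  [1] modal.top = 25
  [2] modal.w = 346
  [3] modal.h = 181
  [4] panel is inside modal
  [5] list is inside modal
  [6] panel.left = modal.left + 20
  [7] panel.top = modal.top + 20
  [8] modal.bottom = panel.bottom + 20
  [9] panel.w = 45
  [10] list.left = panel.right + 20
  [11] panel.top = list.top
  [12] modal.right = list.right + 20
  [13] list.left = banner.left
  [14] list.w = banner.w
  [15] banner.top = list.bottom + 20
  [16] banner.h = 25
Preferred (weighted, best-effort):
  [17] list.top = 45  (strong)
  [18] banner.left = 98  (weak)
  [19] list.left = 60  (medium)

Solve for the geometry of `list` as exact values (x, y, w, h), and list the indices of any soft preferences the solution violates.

list = (x=98, y=45, w=241, h=82)
violated soft preferences: 19

1. list.x = 98  [list.left = panel.right + 20]
2. list.y = 45  [panel.top = list.top]
3. list.w = 241  [modal.right = list.right + 20]
4. list.h = 82  [banner.top = list.bottom + 20]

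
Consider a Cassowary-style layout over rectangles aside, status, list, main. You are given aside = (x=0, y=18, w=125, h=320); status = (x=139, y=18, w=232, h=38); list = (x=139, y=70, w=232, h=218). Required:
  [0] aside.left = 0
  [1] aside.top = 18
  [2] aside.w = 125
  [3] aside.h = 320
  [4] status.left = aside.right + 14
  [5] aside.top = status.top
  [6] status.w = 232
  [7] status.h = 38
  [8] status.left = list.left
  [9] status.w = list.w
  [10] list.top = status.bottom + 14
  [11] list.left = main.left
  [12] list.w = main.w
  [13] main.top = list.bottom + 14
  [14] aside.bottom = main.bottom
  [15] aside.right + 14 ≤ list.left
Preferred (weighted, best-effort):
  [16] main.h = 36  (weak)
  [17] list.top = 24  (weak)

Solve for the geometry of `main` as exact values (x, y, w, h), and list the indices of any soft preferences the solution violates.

1. main.x = 139  [list.left = main.left]
2. main.w = 232  [list.w = main.w]
3. main.y = 302  [main.top = list.bottom + 14]
4. main.h = 36  [aside.bottom = main.bottom]

main = (x=139, y=302, w=232, h=36)
violated soft preferences: 17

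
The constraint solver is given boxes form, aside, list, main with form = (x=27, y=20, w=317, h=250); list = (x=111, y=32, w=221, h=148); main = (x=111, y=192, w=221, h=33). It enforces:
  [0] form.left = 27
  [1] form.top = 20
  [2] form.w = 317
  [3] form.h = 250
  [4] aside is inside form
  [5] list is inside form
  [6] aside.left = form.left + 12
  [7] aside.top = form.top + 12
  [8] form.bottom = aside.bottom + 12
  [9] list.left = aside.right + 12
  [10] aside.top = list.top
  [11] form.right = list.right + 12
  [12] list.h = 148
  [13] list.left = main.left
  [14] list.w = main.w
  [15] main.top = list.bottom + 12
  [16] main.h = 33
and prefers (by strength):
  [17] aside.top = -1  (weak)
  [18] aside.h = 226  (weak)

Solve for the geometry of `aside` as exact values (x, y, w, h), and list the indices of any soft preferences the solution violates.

1. aside.x = 39  [aside.left = form.left + 12]
2. aside.y = 32  [aside.top = form.top + 12]
3. aside.h = 226  [form.bottom = aside.bottom + 12]
4. aside.w = 60  [list.left = aside.right + 12]

aside = (x=39, y=32, w=60, h=226)
violated soft preferences: 17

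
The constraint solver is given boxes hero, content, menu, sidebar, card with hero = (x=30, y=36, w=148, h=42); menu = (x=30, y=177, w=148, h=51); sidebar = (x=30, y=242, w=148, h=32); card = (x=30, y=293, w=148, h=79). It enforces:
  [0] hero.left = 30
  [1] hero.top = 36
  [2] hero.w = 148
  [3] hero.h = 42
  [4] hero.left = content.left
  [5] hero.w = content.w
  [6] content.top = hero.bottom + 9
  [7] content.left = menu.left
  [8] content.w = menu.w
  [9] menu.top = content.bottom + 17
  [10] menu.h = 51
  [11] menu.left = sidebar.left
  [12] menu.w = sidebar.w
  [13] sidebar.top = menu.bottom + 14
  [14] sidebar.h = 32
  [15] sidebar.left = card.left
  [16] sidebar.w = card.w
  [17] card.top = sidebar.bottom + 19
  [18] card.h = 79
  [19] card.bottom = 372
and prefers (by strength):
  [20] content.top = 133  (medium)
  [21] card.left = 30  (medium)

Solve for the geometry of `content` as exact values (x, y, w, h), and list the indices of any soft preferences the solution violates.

content = (x=30, y=87, w=148, h=73)
violated soft preferences: 20

1. content.x = 30  [hero.left = content.left]
2. content.w = 148  [hero.w = content.w]
3. content.y = 87  [content.top = hero.bottom + 9]
4. content.h = 73  [menu.top = content.bottom + 17]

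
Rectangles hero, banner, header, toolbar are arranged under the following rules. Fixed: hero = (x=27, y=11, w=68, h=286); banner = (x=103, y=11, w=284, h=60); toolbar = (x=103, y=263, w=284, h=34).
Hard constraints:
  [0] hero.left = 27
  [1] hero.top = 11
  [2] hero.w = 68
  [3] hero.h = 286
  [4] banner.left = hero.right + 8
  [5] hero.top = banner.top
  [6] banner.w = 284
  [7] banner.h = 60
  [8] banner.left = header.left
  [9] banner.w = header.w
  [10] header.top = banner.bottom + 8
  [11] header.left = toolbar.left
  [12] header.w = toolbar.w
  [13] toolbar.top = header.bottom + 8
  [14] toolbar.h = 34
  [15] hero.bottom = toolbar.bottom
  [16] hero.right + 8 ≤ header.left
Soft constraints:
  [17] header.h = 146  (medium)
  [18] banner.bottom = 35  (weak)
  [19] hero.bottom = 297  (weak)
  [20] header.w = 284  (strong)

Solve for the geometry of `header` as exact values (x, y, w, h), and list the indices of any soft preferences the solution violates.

1. header.x = 103  [banner.left = header.left]
2. header.w = 284  [banner.w = header.w]
3. header.y = 79  [header.top = banner.bottom + 8]
4. header.h = 176  [toolbar.top = header.bottom + 8]

header = (x=103, y=79, w=284, h=176)
violated soft preferences: 17, 18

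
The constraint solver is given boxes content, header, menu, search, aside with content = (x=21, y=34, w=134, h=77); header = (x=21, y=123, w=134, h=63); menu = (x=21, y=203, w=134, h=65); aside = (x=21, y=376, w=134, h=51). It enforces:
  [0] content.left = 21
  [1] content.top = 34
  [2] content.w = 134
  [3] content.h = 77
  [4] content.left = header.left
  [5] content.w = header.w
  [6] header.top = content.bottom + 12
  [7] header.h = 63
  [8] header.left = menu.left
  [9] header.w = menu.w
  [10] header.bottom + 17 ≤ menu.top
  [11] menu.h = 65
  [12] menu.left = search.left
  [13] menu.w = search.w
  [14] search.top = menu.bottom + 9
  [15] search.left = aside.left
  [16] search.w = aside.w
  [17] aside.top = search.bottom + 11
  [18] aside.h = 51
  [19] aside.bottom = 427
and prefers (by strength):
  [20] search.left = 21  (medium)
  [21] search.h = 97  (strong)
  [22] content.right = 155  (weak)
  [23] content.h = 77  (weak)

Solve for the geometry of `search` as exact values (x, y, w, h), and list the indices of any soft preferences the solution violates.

1. search.x = 21  [menu.left = search.left]
2. search.w = 134  [menu.w = search.w]
3. search.y = 277  [search.top = menu.bottom + 9]
4. search.h = 88  [aside.top = search.bottom + 11]

search = (x=21, y=277, w=134, h=88)
violated soft preferences: 21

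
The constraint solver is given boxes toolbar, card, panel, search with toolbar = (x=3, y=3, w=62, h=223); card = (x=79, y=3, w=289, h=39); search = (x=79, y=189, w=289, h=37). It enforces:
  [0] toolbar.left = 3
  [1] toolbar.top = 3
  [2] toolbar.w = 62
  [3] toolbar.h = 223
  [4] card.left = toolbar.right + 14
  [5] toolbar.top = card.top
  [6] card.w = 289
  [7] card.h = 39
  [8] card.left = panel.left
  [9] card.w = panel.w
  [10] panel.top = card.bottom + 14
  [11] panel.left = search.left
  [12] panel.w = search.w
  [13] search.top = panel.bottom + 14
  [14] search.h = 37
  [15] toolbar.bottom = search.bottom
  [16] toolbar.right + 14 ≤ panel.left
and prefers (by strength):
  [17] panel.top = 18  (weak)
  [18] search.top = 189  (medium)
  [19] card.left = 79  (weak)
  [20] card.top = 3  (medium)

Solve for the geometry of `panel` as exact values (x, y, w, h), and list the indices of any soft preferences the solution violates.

1. panel.x = 79  [card.left = panel.left]
2. panel.w = 289  [card.w = panel.w]
3. panel.y = 56  [panel.top = card.bottom + 14]
4. panel.h = 119  [search.top = panel.bottom + 14]

panel = (x=79, y=56, w=289, h=119)
violated soft preferences: 17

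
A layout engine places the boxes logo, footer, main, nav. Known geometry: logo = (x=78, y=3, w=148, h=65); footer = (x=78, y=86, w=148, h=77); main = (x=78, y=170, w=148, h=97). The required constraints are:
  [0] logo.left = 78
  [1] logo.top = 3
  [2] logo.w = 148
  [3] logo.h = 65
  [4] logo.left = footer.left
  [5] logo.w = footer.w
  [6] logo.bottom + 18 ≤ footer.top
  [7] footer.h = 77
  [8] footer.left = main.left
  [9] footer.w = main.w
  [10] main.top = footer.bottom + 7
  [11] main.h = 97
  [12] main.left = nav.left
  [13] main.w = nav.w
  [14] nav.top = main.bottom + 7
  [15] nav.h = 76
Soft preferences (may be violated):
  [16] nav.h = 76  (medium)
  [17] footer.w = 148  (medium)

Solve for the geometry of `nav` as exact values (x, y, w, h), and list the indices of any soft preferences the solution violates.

nav = (x=78, y=274, w=148, h=76)
violated soft preferences: none

1. nav.x = 78  [main.left = nav.left]
2. nav.w = 148  [main.w = nav.w]
3. nav.y = 274  [nav.top = main.bottom + 7]
4. nav.h = 76  [nav.h = 76]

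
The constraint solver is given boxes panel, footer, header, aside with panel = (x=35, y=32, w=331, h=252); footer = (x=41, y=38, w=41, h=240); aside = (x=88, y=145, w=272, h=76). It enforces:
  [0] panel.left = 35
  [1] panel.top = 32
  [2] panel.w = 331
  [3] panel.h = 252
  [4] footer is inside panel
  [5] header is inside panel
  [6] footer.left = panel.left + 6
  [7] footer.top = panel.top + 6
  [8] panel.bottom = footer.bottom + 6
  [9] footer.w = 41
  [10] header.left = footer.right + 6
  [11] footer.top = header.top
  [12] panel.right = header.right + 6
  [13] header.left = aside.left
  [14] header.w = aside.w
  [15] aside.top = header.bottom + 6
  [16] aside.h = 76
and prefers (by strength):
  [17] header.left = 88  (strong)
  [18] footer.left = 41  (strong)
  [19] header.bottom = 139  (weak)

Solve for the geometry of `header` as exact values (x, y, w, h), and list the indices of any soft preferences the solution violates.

header = (x=88, y=38, w=272, h=101)
violated soft preferences: none

1. header.x = 88  [header.left = footer.right + 6]
2. header.y = 38  [footer.top = header.top]
3. header.w = 272  [panel.right = header.right + 6]
4. header.h = 101  [aside.top = header.bottom + 6]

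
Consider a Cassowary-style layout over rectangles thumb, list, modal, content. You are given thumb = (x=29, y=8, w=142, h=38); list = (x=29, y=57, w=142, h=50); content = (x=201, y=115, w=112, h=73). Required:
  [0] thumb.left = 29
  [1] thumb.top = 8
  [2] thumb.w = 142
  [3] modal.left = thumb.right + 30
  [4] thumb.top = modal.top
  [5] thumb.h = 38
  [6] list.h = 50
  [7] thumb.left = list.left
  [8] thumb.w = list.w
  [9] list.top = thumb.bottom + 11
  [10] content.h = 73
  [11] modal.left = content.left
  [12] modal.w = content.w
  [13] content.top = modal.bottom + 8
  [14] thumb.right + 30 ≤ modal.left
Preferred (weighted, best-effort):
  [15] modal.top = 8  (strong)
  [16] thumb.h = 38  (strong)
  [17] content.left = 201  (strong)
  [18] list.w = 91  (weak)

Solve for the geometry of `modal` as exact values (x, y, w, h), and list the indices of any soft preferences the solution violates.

1. modal.x = 201  [modal.left = thumb.right + 30]
2. modal.y = 8  [thumb.top = modal.top]
3. modal.w = 112  [modal.w = content.w]
4. modal.h = 99  [content.top = modal.bottom + 8]

modal = (x=201, y=8, w=112, h=99)
violated soft preferences: 18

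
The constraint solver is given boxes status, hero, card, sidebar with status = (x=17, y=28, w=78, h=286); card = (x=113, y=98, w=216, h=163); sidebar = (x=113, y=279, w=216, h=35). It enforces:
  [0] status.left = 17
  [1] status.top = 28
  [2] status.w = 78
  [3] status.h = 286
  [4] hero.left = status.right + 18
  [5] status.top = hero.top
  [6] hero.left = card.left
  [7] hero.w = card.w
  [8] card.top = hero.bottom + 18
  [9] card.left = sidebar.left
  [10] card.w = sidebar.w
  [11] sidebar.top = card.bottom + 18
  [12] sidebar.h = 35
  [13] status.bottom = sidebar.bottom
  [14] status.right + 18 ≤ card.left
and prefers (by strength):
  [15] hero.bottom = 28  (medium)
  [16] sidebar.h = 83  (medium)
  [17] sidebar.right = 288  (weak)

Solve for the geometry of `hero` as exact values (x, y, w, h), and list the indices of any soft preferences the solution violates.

1. hero.x = 113  [hero.left = status.right + 18]
2. hero.y = 28  [status.top = hero.top]
3. hero.w = 216  [hero.w = card.w]
4. hero.h = 52  [card.top = hero.bottom + 18]

hero = (x=113, y=28, w=216, h=52)
violated soft preferences: 15, 16, 17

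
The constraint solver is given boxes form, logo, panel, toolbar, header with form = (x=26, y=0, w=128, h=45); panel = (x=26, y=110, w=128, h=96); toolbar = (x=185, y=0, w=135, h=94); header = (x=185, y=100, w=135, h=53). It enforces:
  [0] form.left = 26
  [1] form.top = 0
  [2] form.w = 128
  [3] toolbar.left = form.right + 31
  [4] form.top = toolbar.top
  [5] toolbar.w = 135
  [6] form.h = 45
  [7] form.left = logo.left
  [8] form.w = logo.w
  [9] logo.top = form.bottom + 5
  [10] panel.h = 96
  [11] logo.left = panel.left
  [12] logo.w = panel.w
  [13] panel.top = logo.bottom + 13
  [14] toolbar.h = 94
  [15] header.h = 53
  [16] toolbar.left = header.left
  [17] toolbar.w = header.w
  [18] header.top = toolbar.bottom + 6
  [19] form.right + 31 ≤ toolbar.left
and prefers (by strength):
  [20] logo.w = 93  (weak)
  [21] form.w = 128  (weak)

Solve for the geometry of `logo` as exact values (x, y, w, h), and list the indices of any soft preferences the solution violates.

logo = (x=26, y=50, w=128, h=47)
violated soft preferences: 20

1. logo.x = 26  [form.left = logo.left]
2. logo.w = 128  [form.w = logo.w]
3. logo.y = 50  [logo.top = form.bottom + 5]
4. logo.h = 47  [panel.top = logo.bottom + 13]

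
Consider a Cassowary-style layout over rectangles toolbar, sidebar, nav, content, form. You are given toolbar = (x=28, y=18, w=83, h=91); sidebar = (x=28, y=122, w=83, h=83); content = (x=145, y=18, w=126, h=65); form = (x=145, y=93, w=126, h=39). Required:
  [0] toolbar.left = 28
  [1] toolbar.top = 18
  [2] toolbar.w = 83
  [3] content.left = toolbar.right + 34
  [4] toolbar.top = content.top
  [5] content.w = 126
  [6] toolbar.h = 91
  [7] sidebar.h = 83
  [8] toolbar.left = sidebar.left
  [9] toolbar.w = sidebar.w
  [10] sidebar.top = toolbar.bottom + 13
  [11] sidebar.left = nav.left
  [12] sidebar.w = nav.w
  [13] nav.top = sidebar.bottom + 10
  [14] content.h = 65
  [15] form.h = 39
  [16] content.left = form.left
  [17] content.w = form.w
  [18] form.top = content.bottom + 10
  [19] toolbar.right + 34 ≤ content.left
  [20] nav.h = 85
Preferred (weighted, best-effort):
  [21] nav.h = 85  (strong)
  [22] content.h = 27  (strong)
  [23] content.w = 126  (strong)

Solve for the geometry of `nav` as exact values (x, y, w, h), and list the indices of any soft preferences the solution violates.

1. nav.x = 28  [sidebar.left = nav.left]
2. nav.w = 83  [sidebar.w = nav.w]
3. nav.y = 215  [nav.top = sidebar.bottom + 10]
4. nav.h = 85  [nav.h = 85]

nav = (x=28, y=215, w=83, h=85)
violated soft preferences: 22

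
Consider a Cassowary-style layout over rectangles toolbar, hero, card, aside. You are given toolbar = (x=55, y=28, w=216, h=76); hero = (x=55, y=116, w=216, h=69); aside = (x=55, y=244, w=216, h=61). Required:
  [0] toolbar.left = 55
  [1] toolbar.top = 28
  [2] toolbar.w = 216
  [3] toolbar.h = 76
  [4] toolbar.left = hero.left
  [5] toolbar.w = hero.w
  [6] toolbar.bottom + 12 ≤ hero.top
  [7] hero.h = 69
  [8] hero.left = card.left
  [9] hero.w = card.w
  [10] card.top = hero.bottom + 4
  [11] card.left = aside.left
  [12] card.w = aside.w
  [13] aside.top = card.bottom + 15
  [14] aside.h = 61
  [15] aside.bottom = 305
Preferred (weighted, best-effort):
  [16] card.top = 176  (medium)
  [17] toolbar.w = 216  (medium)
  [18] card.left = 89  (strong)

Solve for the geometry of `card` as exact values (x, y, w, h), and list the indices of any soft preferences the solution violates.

card = (x=55, y=189, w=216, h=40)
violated soft preferences: 16, 18

1. card.x = 55  [hero.left = card.left]
2. card.w = 216  [hero.w = card.w]
3. card.y = 189  [card.top = hero.bottom + 4]
4. card.h = 40  [aside.top = card.bottom + 15]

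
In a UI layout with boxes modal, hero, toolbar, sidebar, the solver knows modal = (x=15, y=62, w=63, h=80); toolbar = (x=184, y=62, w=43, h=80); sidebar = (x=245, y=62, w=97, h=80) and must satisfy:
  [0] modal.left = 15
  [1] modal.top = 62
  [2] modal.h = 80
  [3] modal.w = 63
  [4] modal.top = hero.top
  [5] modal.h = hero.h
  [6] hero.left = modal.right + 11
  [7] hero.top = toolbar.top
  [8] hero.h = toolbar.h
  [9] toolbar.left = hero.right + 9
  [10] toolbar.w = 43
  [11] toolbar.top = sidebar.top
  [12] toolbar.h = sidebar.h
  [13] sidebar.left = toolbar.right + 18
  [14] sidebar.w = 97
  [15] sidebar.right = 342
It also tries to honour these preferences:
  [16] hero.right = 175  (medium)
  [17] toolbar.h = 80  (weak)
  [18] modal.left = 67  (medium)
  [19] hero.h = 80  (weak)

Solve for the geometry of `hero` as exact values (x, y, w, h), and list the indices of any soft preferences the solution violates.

1. hero.y = 62  [modal.top = hero.top]
2. hero.h = 80  [modal.h = hero.h]
3. hero.x = 89  [hero.left = modal.right + 11]
4. hero.w = 86  [toolbar.left = hero.right + 9]

hero = (x=89, y=62, w=86, h=80)
violated soft preferences: 18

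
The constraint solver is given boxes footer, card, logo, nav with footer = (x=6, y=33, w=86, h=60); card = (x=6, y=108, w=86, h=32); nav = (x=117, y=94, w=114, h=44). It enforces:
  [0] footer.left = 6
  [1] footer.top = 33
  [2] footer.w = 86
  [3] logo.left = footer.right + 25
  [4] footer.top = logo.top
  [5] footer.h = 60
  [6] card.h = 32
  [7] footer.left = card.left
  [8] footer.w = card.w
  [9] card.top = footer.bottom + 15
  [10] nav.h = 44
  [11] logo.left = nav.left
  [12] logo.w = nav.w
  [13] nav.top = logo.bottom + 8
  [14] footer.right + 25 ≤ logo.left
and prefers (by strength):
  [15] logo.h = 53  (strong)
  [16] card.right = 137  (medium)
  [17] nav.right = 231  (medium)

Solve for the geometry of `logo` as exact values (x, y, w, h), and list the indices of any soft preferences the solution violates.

1. logo.x = 117  [logo.left = footer.right + 25]
2. logo.y = 33  [footer.top = logo.top]
3. logo.w = 114  [logo.w = nav.w]
4. logo.h = 53  [nav.top = logo.bottom + 8]

logo = (x=117, y=33, w=114, h=53)
violated soft preferences: 16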